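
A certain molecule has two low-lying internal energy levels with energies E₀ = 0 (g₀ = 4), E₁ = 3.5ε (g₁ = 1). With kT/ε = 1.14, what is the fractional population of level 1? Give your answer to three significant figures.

0.0115

Eᵢ/kT = 0, 3.0702.
Z = Σ gᵢe^(−Eᵢ/kT) = 4·e^(−0) + 1·e^(−3.0702) = 4.0000 + 0.046412 = 4.0464.
P₁ = g₁ e^(−E₁/kT) / Z = 0.046412/4.0464 = 0.0115.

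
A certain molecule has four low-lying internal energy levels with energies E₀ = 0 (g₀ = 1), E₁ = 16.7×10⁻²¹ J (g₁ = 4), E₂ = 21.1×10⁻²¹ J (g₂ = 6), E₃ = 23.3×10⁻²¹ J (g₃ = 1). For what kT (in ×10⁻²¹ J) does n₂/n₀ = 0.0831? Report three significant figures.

4.93 ×10⁻²¹ J

n₂/n₀ = (g₂/g₀) exp[−(E₂−E₀)/kT] = 0.0831.
⇒ (E₂−E₀)/kT = ln((6/1)/0.0831) = ln(72.202) = 4.2795.
kT = 21.1 ×10⁻²¹ J / 4.2795 = 4.93 ×10⁻²¹ J.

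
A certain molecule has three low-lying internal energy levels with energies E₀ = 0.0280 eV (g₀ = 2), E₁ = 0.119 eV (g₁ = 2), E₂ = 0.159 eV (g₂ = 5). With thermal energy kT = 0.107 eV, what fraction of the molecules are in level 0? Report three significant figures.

Eᵢ/kT = 0.26168, 1.1121, 1.4860.
Z = Σ gᵢe^(−Eᵢ/kT) = 2·e^(−0.26168) + 2·e^(−1.1121) + 5·e^(−1.4860) = 1.5395 + 0.65774 + 1.1314 = 3.3286.
P₀ = g₀ e^(−E₀/kT) / Z = 1.5395/3.3286 = 0.463.

0.463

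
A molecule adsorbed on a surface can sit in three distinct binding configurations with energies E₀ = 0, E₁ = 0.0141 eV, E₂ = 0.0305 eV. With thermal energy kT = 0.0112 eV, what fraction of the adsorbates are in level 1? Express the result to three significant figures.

Eᵢ/kT = 0, 1.2589, 2.7232.
Z = Σ e^(−Eᵢ/kT) = e^(−0) + e^(−1.2589) + e^(−2.7232) = 1.0000 + 0.28397 + 0.065664 = 1.3496.
P₁ = e^(−E₁/kT) / Z = 0.28397/1.3496 = 0.210.

0.210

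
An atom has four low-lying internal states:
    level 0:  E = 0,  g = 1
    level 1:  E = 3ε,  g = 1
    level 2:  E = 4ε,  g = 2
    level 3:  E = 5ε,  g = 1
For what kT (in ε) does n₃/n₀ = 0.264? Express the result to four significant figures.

n₃/n₀ = (g₃/g₀) exp[−(E₃−E₀)/kT] = 0.264.
⇒ (E₃−E₀)/kT = ln((1/1)/0.264) = ln(3.78788) = 1.33181.
kT = 5ε / 1.33181 = 3.754 ε.

3.754 ε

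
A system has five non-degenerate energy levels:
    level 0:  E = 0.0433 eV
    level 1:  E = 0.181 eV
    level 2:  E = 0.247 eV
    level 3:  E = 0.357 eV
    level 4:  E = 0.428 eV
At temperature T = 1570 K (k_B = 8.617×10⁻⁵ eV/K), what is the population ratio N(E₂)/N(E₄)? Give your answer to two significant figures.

k_BT = 8.617×10⁻⁵ × 1570 K = 0.1353 eV.
n₂/n₄ = exp[−(E₂−E₄)/kT] = exp(−(-0.181 eV)/(0.1353 eV)) = exp(1.338) = 3.8.

3.8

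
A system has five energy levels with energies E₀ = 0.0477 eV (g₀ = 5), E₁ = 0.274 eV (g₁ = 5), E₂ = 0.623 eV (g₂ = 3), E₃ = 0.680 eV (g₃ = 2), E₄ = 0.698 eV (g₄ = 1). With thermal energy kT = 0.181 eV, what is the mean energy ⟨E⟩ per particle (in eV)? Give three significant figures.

0.116 eV

Eᵢ/kT = 0.26354, 1.5138, 3.4420, 3.7569, 3.8564.
Z = Σ gᵢe^(−Eᵢ/kT) = 5·e^(−0.26354) + 5·e^(−1.5138) + 3·e^(−3.4420) + 2·e^(−3.7569) + 1·e^(−3.8564) = 3.8416 + 1.1004 + 0.096002 + 0.046712 + 0.021144 = 5.1059.
⟨E⟩ = Σ Eᵢ gᵢe^(−Eᵢ/kT) / Z = (0.0477·3.8416 + 0.274·1.1004 + 0.623·0.096002 + 0.680·0.046712 + 0.698·0.021144) / 5.1059 = 0.116 eV.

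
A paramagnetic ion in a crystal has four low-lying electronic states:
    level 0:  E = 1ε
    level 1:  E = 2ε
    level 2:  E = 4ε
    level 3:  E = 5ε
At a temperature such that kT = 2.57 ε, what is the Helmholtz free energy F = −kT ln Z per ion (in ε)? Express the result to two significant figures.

-1.0 ε

Eᵢ/kT = 0.3891, 0.7782, 1.556, 1.946.
Z = Σ e^(−Eᵢ/kT) = e^(−0.3891) + e^(−0.7782) + e^(−1.556) + e^(−1.946) = 0.6777 + 0.4592 + 0.2110 + 0.1428 = 1.491.
F = −kT ln Z = −2.57 × ln(1.491) = −2.57 × 0.3994 = -1.0 ε.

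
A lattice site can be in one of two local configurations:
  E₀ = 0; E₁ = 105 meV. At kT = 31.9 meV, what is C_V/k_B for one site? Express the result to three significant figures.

0.375

Eᵢ/kT = 0, 3.2915.
Z = Σ e^(−Eᵢ/kT) = e^(−0) + e^(−3.2915) = 1.0000 + 0.037198 = 1.0372.
⟨E⟩ = 3.7657 meV, ⟨E²⟩ = 395.40 meV².
C_V/k_B = (⟨E²⟩ − ⟨E⟩²)/(kT)² = (395.40 − 14.180)/1017.6 = 0.375.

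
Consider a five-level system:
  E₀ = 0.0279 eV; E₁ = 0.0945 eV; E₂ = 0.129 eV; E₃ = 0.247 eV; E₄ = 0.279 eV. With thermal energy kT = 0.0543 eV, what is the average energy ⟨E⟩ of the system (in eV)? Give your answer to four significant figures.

0.05607 eV

Eᵢ/kT = 0.513812, 1.74033, 2.37569, 4.54880, 5.13812.
Z = Σ e^(−Eᵢ/kT) = e^(−0.513812) + e^(−1.74033) + e^(−2.37569) + e^(−4.54880) + e^(−5.13812) = 0.598211 + 0.175462 + 0.0929503 + 0.0105799 + 0.00586871 = 0.883072.
⟨E⟩ = Σ Eᵢ e^(−Eᵢ/kT) / Z = (0.0279·0.598211 + 0.0945·0.175462 + 0.129·0.0929503 + 0.247·0.0105799 + 0.279·0.00586871) / 0.883072 = 0.05607 eV.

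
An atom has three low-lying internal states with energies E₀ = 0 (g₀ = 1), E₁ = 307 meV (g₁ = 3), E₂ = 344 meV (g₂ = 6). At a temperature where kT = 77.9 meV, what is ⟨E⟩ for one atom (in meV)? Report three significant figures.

Eᵢ/kT = 0, 3.9409, 4.4159.
Z = Σ gᵢe^(−Eᵢ/kT) = 1·e^(−0) + 3·e^(−3.9409) + 6·e^(−4.4159) = 1.0000 + 0.058292 + 0.072502 = 1.1308.
⟨E⟩ = Σ Eᵢ gᵢe^(−Eᵢ/kT) / Z = (0·1.0000 + 307·0.058292 + 344·0.072502) / 1.1308 = 37.9 meV.

37.9 meV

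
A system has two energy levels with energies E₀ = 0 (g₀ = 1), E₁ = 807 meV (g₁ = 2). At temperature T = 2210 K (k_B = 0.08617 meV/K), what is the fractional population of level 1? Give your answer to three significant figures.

0.0281

k_BT = 0.08617 × 2210 K = 190.44 meV.
Eᵢ/kT = 0, 4.2376.
Z = Σ gᵢe^(−Eᵢ/kT) = 1·e^(−0) + 2·e^(−4.2376) = 1.0000 + 0.028884 = 1.0289.
P₁ = g₁ e^(−E₁/kT) / Z = 0.028884/1.0289 = 0.0281.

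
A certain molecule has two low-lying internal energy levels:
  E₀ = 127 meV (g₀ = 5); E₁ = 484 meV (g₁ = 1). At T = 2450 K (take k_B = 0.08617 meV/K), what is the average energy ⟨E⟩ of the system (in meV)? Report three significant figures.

k_BT = 0.08617 × 2450 K = 211.12 meV.
Eᵢ/kT = 0.60155, 2.2925.
Z = Σ gᵢe^(−Eᵢ/kT) = 5·e^(−0.60155) + 1·e^(−2.2925) = 2.7398 + 0.10101 = 2.8408.
⟨E⟩ = Σ Eᵢ gᵢe^(−Eᵢ/kT) / Z = (127·2.7398 + 484·0.10101) / 2.8408 = 140 meV.

140 meV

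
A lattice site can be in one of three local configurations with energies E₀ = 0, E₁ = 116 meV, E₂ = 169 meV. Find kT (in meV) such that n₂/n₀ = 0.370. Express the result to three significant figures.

170 meV

n₂/n₀ = exp[−(E₂−E₀)/kT] = 0.370.
⇒ (E₂−E₀)/kT = ln(1/0.370) = ln(2.7027) = 0.99425.
kT = 169 meV / 0.99425 = 170 meV.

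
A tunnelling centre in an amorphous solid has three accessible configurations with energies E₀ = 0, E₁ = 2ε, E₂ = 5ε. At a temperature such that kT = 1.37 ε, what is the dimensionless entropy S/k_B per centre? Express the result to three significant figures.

0.575

Eᵢ/kT = 0, 1.4599, 3.6496.
Z = Σ e^(−Eᵢ/kT) = e^(−0) + e^(−1.4599) + e^(−3.6496) = 1.0000 + 0.23226 + 0.026002 = 1.2583.
⟨E⟩ = Σ EᵢPᵢ = 0.47249 ε.
S/k_B = ln Z + ⟨E⟩/kT = ln(1.2583) + 0.47249/1.37 = 0.22976 + 0.34488 = 0.575.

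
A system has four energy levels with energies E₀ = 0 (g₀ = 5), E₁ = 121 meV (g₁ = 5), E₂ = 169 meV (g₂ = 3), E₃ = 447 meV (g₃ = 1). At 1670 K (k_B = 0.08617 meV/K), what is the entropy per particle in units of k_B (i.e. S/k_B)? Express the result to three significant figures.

k_BT = 0.08617 × 1670 K = 143.90 meV.
Eᵢ/kT = 0, 0.84086, 1.1744, 3.1063.
Z = Σ gᵢe^(−Eᵢ/kT) = 5·e^(−0) + 5·e^(−0.84086) + 3·e^(−1.1744) + 1·e^(−3.1063) = 5.0000 + 2.1567 + 0.92701 + 0.044766 = 8.1285.
⟨E⟩ = Σ EᵢPᵢ = 53.840 meV.
S/k_B = ln Z + ⟨E⟩/kT = ln(8.1285) + 53.840/143.90 = 2.0954 + 0.37415 = 2.47.

2.47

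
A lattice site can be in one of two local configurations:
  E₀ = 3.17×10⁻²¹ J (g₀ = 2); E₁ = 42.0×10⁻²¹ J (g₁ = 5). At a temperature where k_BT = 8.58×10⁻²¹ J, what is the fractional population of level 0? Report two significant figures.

Eᵢ/kT = 0.3695, 4.895.
Z = Σ gᵢe^(−Eᵢ/kT) = 2·e^(−0.3695) + 5·e^(−4.895) = 1.382 + 0.03742 = 1.419.
P₀ = g₀ e^(−E₀/kT) / Z = 1.382/1.419 = 0.97.

0.97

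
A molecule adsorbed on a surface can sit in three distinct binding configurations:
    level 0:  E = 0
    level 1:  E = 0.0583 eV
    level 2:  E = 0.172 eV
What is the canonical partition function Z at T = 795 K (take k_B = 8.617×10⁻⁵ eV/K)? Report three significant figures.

Z = 1.51

k_BT = 8.617×10⁻⁵ × 795 K = 0.068505 eV.
Eᵢ/kT = 0, 0.85103, 2.5108.
Z = Σ e^(−Eᵢ/kT) = e^(−0) + e^(−0.85103) + e^(−2.5108) = 1.0000 + 0.42697 + 0.081203 = 1.5082.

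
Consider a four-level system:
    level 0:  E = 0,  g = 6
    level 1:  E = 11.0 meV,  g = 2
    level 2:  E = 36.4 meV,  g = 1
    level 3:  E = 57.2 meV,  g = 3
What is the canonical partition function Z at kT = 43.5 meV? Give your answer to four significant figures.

Eᵢ/kT = 0, 0.252874, 0.836782, 1.31494.
Z = Σ gᵢe^(−Eᵢ/kT) = 6·e^(−0) + 2·e^(−0.252874) + 1·e^(−0.836782) + 3·e^(−1.31494) = 6.00000 + 1.55313 + 0.433102 + 0.805471 = 8.79170.

Z = 8.792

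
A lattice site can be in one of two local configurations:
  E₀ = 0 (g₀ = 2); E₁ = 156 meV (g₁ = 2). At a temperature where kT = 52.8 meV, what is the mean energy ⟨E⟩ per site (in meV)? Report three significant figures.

Eᵢ/kT = 0, 2.9545.
Z = Σ gᵢe^(−Eᵢ/kT) = 2·e^(−0) + 2·e^(−2.9545) = 2.0000 + 0.10421 = 2.1042.
⟨E⟩ = Σ Eᵢ gᵢe^(−Eᵢ/kT) / Z = (0·2.0000 + 156·0.10421) / 2.1042 = 7.73 meV.

7.73 meV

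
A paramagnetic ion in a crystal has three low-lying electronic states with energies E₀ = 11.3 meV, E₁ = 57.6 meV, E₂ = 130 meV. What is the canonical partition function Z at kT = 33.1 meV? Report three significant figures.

Z = 0.906

Eᵢ/kT = 0.34139, 1.7402, 3.9275.
Z = Σ e^(−Eᵢ/kT) = e^(−0.34139) + e^(−1.7402) + e^(−3.9275) = 0.71078 + 0.17549 + 0.019693 = 0.90596.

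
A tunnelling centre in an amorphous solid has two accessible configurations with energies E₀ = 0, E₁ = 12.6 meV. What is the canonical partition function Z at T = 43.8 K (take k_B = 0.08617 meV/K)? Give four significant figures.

k_BT = 0.08617 × 43.8 K = 3.77425 meV.
Eᵢ/kT = 0, 3.33841.
Z = Σ e^(−Eᵢ/kT) = e^(−0) + e^(−3.33841) = 1.00000 + 0.0354933 = 1.03549.

Z = 1.035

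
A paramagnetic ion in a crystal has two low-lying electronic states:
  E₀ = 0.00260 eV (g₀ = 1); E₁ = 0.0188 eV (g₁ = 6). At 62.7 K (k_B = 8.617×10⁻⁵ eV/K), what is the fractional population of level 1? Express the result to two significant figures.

k_BT = 8.617×10⁻⁵ × 62.7 K = 0.005403 eV.
Eᵢ/kT = 0.4812, 3.480.
Z = Σ gᵢe^(−Eᵢ/kT) = 1·e^(−0.4812) + 6·e^(−3.480) = 0.6180 + 0.1848 = 0.8028.
P₁ = g₁ e^(−E₁/kT) / Z = 0.1848/0.8028 = 0.23.

0.23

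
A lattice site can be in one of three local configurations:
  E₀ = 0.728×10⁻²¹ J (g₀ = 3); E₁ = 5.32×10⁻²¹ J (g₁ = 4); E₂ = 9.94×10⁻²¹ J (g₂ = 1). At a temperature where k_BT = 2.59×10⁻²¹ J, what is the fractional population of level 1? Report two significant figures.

Eᵢ/kT = 0.2811, 2.054, 3.838.
Z = Σ gᵢe^(−Eᵢ/kT) = 3·e^(−0.2811) + 4·e^(−2.054) + 1·e^(−3.838) = 2.265 + 0.5129 + 0.02154 = 2.799.
P₁ = g₁ e^(−E₁/kT) / Z = 0.5129/2.799 = 0.18.

0.18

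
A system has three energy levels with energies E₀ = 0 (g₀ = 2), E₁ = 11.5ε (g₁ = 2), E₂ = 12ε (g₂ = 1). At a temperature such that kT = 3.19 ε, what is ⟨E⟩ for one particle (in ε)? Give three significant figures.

Eᵢ/kT = 0, 3.6050, 3.7618.
Z = Σ gᵢe^(−Eᵢ/kT) = 2·e^(−0) + 2·e^(−3.6050) + 1·e^(−3.7618) = 2.0000 + 0.054375 + 0.023242 = 2.0776.
⟨E⟩ = Σ Eᵢ gᵢe^(−Eᵢ/kT) / Z = (0·2.0000 + 11.5·0.054375 + 12·0.023242) / 2.0776 = 0.435 ε.

0.435 ε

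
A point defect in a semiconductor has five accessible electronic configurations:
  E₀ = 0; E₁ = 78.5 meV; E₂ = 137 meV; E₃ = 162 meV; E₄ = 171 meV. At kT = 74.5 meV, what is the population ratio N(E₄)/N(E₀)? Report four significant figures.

n₄/n₀ = exp[−(E₄−E₀)/kT] = exp(−(171 meV)/(74.5 meV)) = exp(-2.29530) = 0.1007.

0.1007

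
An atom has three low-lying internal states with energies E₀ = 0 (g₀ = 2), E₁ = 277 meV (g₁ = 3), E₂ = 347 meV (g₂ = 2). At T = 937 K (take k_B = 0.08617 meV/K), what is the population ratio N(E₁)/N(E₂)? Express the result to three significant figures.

k_BT = 0.08617 × 937 K = 80.741 meV.
n₁/n₂ = (g₁/g₂) exp[−(E₁−E₂)/kT] = (3/2) × exp(−(-70 meV)/(80.741 meV)) = (3/2) × exp(0.86697) = 3.57.

3.57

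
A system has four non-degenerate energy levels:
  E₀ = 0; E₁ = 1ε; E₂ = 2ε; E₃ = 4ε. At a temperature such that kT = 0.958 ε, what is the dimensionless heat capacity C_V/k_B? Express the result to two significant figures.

Eᵢ/kT = 0, 1.044, 2.088, 4.175.
Z = Σ e^(−Eᵢ/kT) = e^(−0) + e^(−1.044) + e^(−2.088) + e^(−4.175) = 1.000 + 0.3520 + 0.1239 + 0.01538 = 1.491.
⟨E⟩ = 0.4435 ε, ⟨E²⟩ = 0.7335 ε².
C_V/k_B = (⟨E²⟩ − ⟨E⟩²)/(kT)² = (0.7335 − 0.1967)/0.9178 = 0.58.

0.58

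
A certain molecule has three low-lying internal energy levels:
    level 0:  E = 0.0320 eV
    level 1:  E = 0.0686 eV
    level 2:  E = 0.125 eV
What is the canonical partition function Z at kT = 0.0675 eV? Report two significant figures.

Z = 1.1

Eᵢ/kT = 0.4741, 1.016, 1.852.
Z = Σ e^(−Eᵢ/kT) = e^(−0.4741) + e^(−1.016) + e^(−1.852) = 0.6224 + 0.3620 + 0.1569 = 1.141.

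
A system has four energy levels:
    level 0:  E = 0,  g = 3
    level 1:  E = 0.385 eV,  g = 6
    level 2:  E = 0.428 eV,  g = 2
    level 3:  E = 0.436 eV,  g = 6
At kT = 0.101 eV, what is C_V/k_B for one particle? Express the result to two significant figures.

1.1

Eᵢ/kT = 0, 3.812, 4.238, 4.317.
Z = Σ gᵢe^(−Eᵢ/kT) = 3·e^(−0) + 6·e^(−3.812) + 2·e^(−4.238) + 6·e^(−4.317) = 3.000 + 0.1326 + 0.02887 + 0.08004 = 3.242.
⟨E⟩ = 0.03032 eV, ⟨E²⟩ = 0.01239 eV².
C_V/k_B = (⟨E²⟩ − ⟨E⟩²)/(kT)² = (0.01239 − 0.0009193)/0.01020 = 1.1.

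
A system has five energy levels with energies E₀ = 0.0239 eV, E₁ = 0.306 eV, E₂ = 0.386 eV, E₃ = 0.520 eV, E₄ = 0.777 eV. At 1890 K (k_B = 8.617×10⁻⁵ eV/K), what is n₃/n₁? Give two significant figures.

k_BT = 8.617×10⁻⁵ × 1890 K = 0.1629 eV.
n₃/n₁ = exp[−(E₃−E₁)/kT] = exp(−(0.214 eV)/(0.1629 eV)) = exp(-1.314) = 0.27.

0.27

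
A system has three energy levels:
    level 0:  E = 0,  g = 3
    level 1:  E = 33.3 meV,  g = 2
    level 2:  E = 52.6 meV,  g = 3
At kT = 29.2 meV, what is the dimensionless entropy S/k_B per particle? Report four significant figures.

1.812

Eᵢ/kT = 0, 1.14041, 1.80137.
Z = Σ gᵢe^(−Eᵢ/kT) = 3·e^(−0) + 2·e^(−1.14041) + 3·e^(−1.80137) = 3.00000 + 0.639376 + 0.495218 = 4.13459.
⟨E⟩ = Σ EᵢPᵢ = 11.4497 meV.
S/k_B = ln Z + ⟨E⟩/kT = ln(4.13459) + 11.4497/29.2 = 1.41939 + 0.392113 = 1.812.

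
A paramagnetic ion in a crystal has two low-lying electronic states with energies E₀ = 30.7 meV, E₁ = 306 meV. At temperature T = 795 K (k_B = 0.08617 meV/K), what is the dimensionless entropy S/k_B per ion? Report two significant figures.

k_BT = 0.08617 × 795 K = 68.51 meV.
Eᵢ/kT = 0.4481, 4.467.
Z = Σ e^(−Eᵢ/kT) = e^(−0.4481) + e^(−4.467) = 0.6388 + 0.01148 = 0.6503.
⟨E⟩ = Σ EᵢPᵢ = 35.56 meV.
S/k_B = ln Z + ⟨E⟩/kT = ln(0.6503) + 35.56/68.51 = -0.4303 + 0.5190 = 0.089.

0.089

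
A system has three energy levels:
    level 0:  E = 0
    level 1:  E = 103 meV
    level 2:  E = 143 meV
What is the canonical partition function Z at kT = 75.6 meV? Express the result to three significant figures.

Z = 1.41

Eᵢ/kT = 0, 1.3624, 1.8915.
Z = Σ e^(−Eᵢ/kT) = e^(−0) + e^(−1.3624) + e^(−1.8915) = 1.0000 + 0.25605 + 0.15085 = 1.4069.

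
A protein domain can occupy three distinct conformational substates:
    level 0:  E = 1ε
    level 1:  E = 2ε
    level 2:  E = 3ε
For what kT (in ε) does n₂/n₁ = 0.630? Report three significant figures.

2.16 ε

n₂/n₁ = exp[−(E₂−E₁)/kT] = 0.630.
⇒ (E₂−E₁)/kT = ln(1/0.630) = ln(1.5873) = 0.46203.
kT = 1ε / 0.46203 = 2.16 ε.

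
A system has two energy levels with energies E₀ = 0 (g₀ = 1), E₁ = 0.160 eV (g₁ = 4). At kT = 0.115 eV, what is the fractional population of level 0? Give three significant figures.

0.501

Eᵢ/kT = 0, 1.3913.
Z = Σ gᵢe^(−Eᵢ/kT) = 1·e^(−0) + 4·e^(−1.3913) = 1.0000 + 0.99501 = 1.9950.
P₀ = g₀ e^(−E₀/kT) / Z = 1.0000/1.9950 = 0.501.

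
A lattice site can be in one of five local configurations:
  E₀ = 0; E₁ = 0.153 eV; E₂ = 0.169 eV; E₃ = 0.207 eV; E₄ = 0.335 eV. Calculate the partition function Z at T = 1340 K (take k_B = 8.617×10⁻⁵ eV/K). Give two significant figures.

k_BT = 8.617×10⁻⁵ × 1340 K = 0.1155 eV.
Eᵢ/kT = 0, 1.325, 1.463, 1.792, 2.900.
Z = Σ e^(−Eᵢ/kT) = e^(−0) + e^(−1.325) + e^(−1.463) + e^(−1.792) + e^(−2.900) = 1.000 + 0.2658 + 0.2315 + 0.1666 + 0.05502 = 1.719.

Z = 1.7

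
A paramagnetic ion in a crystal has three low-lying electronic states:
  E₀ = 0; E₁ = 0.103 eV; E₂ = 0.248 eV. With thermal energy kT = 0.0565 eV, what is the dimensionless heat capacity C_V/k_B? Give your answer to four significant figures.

0.5726

Eᵢ/kT = 0, 1.82301, 4.38938.
Z = Σ e^(−Eᵢ/kT) = e^(−0) + e^(−1.82301) + e^(−4.38938) = 1.00000 + 0.161539 + 0.0124084 = 1.17395.
⟨E⟩ = 0.0167944 eV, ⟨E²⟩ = 0.00210991 eV².
C_V/k_B = (⟨E²⟩ − ⟨E⟩²)/(kT)² = (0.00210991 − 0.000282052)/0.00319225 = 0.5726.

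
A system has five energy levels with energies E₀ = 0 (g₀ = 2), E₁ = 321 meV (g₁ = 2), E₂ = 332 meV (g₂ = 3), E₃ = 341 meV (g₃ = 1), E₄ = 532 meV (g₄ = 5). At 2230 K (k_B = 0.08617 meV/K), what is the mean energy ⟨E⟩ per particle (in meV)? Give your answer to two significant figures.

150 meV

k_BT = 0.08617 × 2230 K = 192.2 meV.
Eᵢ/kT = 0, 1.670, 1.727, 1.774, 2.768.
Z = Σ gᵢe^(−Eᵢ/kT) = 2·e^(−0) + 2·e^(−1.670) + 3·e^(−1.727) + 1·e^(−1.774) + 5·e^(−2.768) = 2.000 + 0.3765 + 0.5335 + 0.1697 + 0.3139 = 3.394.
⟨E⟩ = Σ Eᵢ gᵢe^(−Eᵢ/kT) / Z = (0·2.000 + 321·0.3765 + 332·0.5335 + 341·0.1697 + 532·0.3139) / 3.394 = 150 meV.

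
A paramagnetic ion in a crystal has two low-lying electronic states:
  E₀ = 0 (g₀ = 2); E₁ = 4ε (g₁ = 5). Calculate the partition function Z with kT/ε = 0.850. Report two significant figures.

Eᵢ/kT = 0, 4.706.
Z = Σ gᵢe^(−Eᵢ/kT) = 2·e^(−0) + 5·e^(−4.706) = 2.000 + 0.04520 = 2.045.

Z = 2.0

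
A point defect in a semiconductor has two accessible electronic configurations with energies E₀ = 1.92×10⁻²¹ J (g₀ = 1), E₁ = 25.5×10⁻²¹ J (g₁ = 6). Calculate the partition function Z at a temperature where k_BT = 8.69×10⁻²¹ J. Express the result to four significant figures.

Eᵢ/kT = 0.220944, 2.93441.
Z = Σ gᵢe^(−Eᵢ/kT) = 1·e^(−0.220944) + 6·e^(−2.93441) = 0.801762 + 0.318972 = 1.12073.

Z = 1.121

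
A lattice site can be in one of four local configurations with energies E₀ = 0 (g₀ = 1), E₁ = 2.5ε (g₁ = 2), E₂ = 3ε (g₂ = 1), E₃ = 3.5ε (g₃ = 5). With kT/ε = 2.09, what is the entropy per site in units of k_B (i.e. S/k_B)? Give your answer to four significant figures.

1.970

Eᵢ/kT = 0, 1.19617, 1.43541, 1.67464.
Z = Σ gᵢe^(−Eᵢ/kT) = 1·e^(−0) + 2·e^(−1.19617) + 1·e^(−1.43541) + 5·e^(−1.67464) = 1.00000 + 0.604700 + 0.238018 + 0.936878 = 2.77960.
⟨E⟩ = Σ EᵢPᵢ = 1.98046 ε.
S/k_B = ln Z + ⟨E⟩/kT = ln(2.77960) + 1.98046/2.09 = 1.02231 + 0.947589 = 1.970.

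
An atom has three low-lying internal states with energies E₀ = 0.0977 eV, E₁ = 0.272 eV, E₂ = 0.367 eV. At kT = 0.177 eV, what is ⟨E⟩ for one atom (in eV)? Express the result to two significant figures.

Eᵢ/kT = 0.5520, 1.537, 2.073.
Z = Σ e^(−Eᵢ/kT) = e^(−0.5520) + e^(−1.537) + e^(−2.073) = 0.5758 + 0.2150 + 0.1258 = 0.9166.
⟨E⟩ = Σ Eᵢ e^(−Eᵢ/kT) / Z = (0.0977·0.5758 + 0.272·0.2150 + 0.367·0.1258) / 0.9166 = 0.18 eV.

0.18 eV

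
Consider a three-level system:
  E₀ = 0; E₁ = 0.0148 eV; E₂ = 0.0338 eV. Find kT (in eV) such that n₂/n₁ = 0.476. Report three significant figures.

n₂/n₁ = exp[−(E₂−E₁)/kT] = 0.476.
⇒ (E₂−E₁)/kT = ln(1/0.476) = ln(2.1008) = 0.74232.
kT = 0.0190 eV / 0.74232 = 0.0256 eV.

0.0256 eV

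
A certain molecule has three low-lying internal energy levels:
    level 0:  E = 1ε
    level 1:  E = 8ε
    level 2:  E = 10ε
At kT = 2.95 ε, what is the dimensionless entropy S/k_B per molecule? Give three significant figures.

0.452

Eᵢ/kT = 0.33898, 2.7119, 3.3898.
Z = Σ e^(−Eᵢ/kT) = e^(−0.33898) + e^(−2.7119) + e^(−3.3898) = 0.71250 + 0.066411 + 0.033715 = 0.81263.
⟨E⟩ = Σ EᵢPᵢ = 1.9455 ε.
S/k_B = ln Z + ⟨E⟩/kT = ln(0.81263) + 1.9455/2.95 = -0.20748 + 0.65949 = 0.452.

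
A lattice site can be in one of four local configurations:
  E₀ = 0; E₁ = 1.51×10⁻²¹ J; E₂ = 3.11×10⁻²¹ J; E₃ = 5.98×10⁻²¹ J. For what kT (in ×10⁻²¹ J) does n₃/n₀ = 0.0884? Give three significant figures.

2.47 ×10⁻²¹ J

n₃/n₀ = exp[−(E₃−E₀)/kT] = 0.0884.
⇒ (E₃−E₀)/kT = ln(1/0.0884) = ln(11.312) = 2.4259.
kT = 5.98 ×10⁻²¹ J / 2.4259 = 2.47 ×10⁻²¹ J.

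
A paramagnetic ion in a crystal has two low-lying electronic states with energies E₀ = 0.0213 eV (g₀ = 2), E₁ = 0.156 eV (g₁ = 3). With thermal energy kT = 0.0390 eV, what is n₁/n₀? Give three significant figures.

0.0474

n₁/n₀ = (g₁/g₀) exp[−(E₁−E₀)/kT] = (3/2) × exp(−(0.1347 eV)/(0.0390 eV)) = (3/2) × exp(-3.4538) = 0.0474.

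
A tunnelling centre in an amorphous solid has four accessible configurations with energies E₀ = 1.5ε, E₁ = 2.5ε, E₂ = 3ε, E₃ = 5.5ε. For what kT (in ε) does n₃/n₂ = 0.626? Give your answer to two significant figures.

5.3 ε

n₃/n₂ = exp[−(E₃−E₂)/kT] = 0.626.
⇒ (E₃−E₂)/kT = ln(1/0.626) = ln(1.597) = 0.4681.
kT = 2.5ε / 0.4681 = 5.3 ε.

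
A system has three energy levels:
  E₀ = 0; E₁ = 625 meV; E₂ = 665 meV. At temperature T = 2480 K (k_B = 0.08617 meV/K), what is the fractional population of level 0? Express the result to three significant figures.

0.911

k_BT = 0.08617 × 2480 K = 213.70 meV.
Eᵢ/kT = 0, 2.9247, 3.1118.
Z = Σ e^(−Eᵢ/kT) = e^(−0) + e^(−2.9247) + e^(−3.1118) = 1.0000 + 0.053681 + 0.044521 = 1.0982.
P₀ = e^(−E₀/kT) / Z = 1.0000/1.0982 = 0.911.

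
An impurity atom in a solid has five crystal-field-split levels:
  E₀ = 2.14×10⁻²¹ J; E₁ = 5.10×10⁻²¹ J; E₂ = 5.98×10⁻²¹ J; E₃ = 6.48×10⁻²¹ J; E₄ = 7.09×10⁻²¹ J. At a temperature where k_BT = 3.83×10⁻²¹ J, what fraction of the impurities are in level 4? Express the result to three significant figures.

0.113

Eᵢ/kT = 0.55875, 1.3316, 1.5614, 1.6919, 1.8512.
Z = Σ e^(−Eᵢ/kT) = e^(−0.55875) + e^(−1.3316) + e^(−1.5614) + e^(−1.6919) + e^(−1.8512) = 0.57192 + 0.26405 + 0.20984 + 0.18417 + 0.15705 = 1.3870.
P₄ = e^(−E₄/kT) / Z = 0.15705/1.3870 = 0.113.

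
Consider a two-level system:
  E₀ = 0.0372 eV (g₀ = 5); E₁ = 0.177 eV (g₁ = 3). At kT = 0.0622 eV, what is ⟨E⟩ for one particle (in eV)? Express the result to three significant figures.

Eᵢ/kT = 0.59807, 2.8457.
Z = Σ gᵢe^(−Eᵢ/kT) = 5·e^(−0.59807) + 3·e^(−2.8457) = 2.7494 + 0.17428 = 2.9237.
⟨E⟩ = Σ Eᵢ gᵢe^(−Eᵢ/kT) / Z = (0.0372·2.7494 + 0.177·0.17428) / 2.9237 = 0.0455 eV.

0.0455 eV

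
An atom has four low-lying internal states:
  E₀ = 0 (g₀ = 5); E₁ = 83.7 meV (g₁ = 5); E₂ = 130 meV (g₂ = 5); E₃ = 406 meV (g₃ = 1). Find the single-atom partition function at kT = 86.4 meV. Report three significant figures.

Eᵢ/kT = 0, 0.96875, 1.5046, 4.6991.
Z = Σ gᵢe^(−Eᵢ/kT) = 5·e^(−0) + 5·e^(−0.96875) + 5·e^(−1.5046) + 1·e^(−4.6991) = 5.0000 + 1.8978 + 1.1105 + 0.0091035 = 8.0174.

Z = 8.02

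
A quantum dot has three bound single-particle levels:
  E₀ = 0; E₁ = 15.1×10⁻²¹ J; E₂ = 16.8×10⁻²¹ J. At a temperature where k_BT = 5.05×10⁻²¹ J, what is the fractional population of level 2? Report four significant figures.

0.03306

Eᵢ/kT = 0, 2.99010, 3.32673.
Z = Σ e^(−Eᵢ/kT) = e^(−0) + e^(−2.99010) + e^(−3.32673) = 1.00000 + 0.0502824 + 0.0359103 = 1.08619.
P₂ = e^(−E₂/kT) / Z = 0.0359103/1.08619 = 0.03306.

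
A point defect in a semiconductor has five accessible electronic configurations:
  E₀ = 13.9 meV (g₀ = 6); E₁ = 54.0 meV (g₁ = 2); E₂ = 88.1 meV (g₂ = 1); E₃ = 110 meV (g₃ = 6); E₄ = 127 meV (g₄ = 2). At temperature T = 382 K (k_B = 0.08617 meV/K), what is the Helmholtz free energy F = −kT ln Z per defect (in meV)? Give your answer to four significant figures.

-50.55 meV

k_BT = 0.08617 × 382 K = 32.9169 meV.
Eᵢ/kT = 0.422275, 1.64049, 2.67644, 3.34175, 3.85820.
Z = Σ gᵢe^(−Eᵢ/kT) = 6·e^(−0.422275) + 2·e^(−1.64049) + 1·e^(−2.67644) + 6·e^(−3.34175) + 2·e^(−3.85820) = 3.93332 + 0.387770 + 0.0688077 + 0.212250 + 0.0422119 = 4.64436.
F = −kT ln Z = −32.9169 × ln(4.64436) = −32.9169 × 1.53565 = -50.55 meV.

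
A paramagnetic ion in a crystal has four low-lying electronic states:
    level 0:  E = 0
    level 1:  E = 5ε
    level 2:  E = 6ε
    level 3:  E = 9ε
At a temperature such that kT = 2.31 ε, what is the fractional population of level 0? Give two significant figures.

0.83

Eᵢ/kT = 0, 2.165, 2.597, 3.896.
Z = Σ e^(−Eᵢ/kT) = e^(−0) + e^(−2.165) + e^(−2.597) + e^(−3.896) = 1.000 + 0.1147 + 0.07450 + 0.02032 = 1.210.
P₀ = e^(−E₀/kT) / Z = 1.000/1.210 = 0.83.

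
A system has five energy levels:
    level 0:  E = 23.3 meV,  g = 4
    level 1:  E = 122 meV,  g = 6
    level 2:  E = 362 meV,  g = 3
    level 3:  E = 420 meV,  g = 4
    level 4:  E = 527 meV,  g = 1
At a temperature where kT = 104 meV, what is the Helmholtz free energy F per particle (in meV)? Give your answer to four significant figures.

Eᵢ/kT = 0.224038, 1.17308, 3.48077, 4.03846, 5.06731.
Z = Σ gᵢe^(−Eᵢ/kT) = 4·e^(−0.224038) + 6·e^(−1.17308) + 3·e^(−3.48077) + 4·e^(−4.03846) + 1·e^(−5.06731) = 3.19714 + 1.85647 + 0.0923511 + 0.0704984 + 0.00629934 = 5.22276.
F = −kT ln Z = −104 × ln(5.22276) = −104 × 1.65303 = -171.9 meV.

-171.9 meV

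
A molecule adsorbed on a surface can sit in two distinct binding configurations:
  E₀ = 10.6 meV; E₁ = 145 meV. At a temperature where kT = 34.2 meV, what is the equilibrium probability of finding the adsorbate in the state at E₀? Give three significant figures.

Eᵢ/kT = 0.30994, 4.2398.
Z = Σ e^(−Eᵢ/kT) = e^(−0.30994) + e^(−4.2398) = 0.73349 + 0.014410 = 0.74790.
P₀ = e^(−E₀/kT) / Z = 0.73349/0.74790 = 0.981.

0.981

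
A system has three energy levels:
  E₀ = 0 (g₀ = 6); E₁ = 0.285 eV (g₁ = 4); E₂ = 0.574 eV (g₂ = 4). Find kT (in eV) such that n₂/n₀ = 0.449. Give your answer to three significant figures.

n₂/n₀ = (g₂/g₀) exp[−(E₂−E₀)/kT] = 0.449.
⇒ (E₂−E₀)/kT = ln((4/6)/0.449) = ln(1.4848) = 0.39528.
kT = 0.574 eV / 0.39528 = 1.45 eV.

1.45 eV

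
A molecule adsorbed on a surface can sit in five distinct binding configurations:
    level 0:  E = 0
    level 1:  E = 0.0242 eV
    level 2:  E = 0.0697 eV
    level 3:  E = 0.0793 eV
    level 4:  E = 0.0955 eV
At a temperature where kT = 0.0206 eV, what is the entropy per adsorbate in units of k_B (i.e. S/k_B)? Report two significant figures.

Eᵢ/kT = 0, 1.175, 3.383, 3.850, 4.636.
Z = Σ e^(−Eᵢ/kT) = e^(−0) + e^(−1.175) + e^(−3.383) + e^(−3.850) + e^(−4.636) = 1.000 + 0.3088 + 0.03395 + 0.02128 + 0.009696 = 1.374.
⟨E⟩ = Σ EᵢPᵢ = 0.009063 eV.
S/k_B = ln Z + ⟨E⟩/kT = ln(1.374) + 0.009063/0.0206 = 0.3177 + 0.4400 = 0.76.

0.76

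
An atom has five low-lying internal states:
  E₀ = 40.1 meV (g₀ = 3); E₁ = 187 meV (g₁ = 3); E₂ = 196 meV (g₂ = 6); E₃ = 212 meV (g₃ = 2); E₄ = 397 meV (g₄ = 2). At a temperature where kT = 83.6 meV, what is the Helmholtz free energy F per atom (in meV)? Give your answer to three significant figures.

Eᵢ/kT = 0.47967, 2.2368, 2.3445, 2.5359, 4.7488.
Z = Σ gᵢe^(−Eᵢ/kT) = 3·e^(−0.47967) + 3·e^(−2.2368) + 6·e^(−2.3445) + 2·e^(−2.5359) + 2·e^(−4.7488) = 1.8570 + 0.32040 + 0.57537 + 0.15838 + 0.017324 = 2.9285.
F = −kT ln Z = −83.6 × ln(2.9285) = −83.6 × 1.0745 = -89.8 meV.

-89.8 meV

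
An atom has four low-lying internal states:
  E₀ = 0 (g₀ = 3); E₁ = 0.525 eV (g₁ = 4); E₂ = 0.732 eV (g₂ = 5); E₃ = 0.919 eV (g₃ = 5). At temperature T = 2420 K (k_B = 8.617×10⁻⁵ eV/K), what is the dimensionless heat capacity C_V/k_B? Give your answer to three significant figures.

1.23

k_BT = 8.617×10⁻⁵ × 2420 K = 0.20853 eV.
Eᵢ/kT = 0, 2.5176, 3.5103, 4.4070.
Z = Σ gᵢe^(−Eᵢ/kT) = 3·e^(−0) + 4·e^(−2.5176) + 5·e^(−3.5103) + 5·e^(−4.4070) = 3.0000 + 0.32261 + 0.14944 + 0.060958 = 3.5330.
⟨E⟩ = 0.094758 eV, ⟨E²⟩ = 0.062405 eV².
C_V/k_B = (⟨E²⟩ − ⟨E⟩²)/(kT)² = (0.062405 − 0.0089791)/0.043485 = 1.23.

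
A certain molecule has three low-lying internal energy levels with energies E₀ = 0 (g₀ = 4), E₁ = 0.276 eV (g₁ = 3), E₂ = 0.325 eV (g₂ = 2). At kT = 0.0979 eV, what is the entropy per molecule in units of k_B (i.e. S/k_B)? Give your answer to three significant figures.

Eᵢ/kT = 0, 2.8192, 3.3197.
Z = Σ gᵢe^(−Eᵢ/kT) = 4·e^(−0) + 3·e^(−2.8192) + 2·e^(−3.3197) = 4.0000 + 0.17896 + 0.072327 = 4.2513.
⟨E⟩ = Σ EᵢPᵢ = 0.017148 eV.
S/k_B = ln Z + ⟨E⟩/kT = ln(4.2513) + 0.017148/0.0979 = 1.4472 + 0.17516 = 1.62.

1.62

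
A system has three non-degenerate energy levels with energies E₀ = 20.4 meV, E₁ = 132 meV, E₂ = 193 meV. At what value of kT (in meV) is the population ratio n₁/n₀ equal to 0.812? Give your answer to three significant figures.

536 meV

n₁/n₀ = exp[−(E₁−E₀)/kT] = 0.812.
⇒ (E₁−E₀)/kT = ln(1/0.812) = ln(1.2315) = 0.20823.
kT = 111.6 meV / 0.20823 = 536 meV.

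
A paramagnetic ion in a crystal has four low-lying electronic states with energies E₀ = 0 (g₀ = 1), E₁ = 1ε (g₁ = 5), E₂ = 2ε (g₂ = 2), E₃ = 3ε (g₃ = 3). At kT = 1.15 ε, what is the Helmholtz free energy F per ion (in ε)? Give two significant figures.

Eᵢ/kT = 0, 0.8696, 1.739, 2.609.
Z = Σ gᵢe^(−Eᵢ/kT) = 1·e^(−0) + 5·e^(−0.8696) + 2·e^(−1.739) + 3·e^(−2.609) = 1.000 + 2.096 + 0.3514 + 0.2208 = 3.668.
F = −kT ln Z = −1.15 × ln(3.668) = −1.15 × 1.300 = -1.5 ε.

-1.5 ε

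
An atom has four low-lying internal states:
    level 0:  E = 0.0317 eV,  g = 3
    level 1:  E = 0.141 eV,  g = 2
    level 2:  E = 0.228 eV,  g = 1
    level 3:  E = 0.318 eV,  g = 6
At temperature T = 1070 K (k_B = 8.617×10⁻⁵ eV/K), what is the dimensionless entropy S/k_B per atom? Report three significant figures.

1.84

k_BT = 8.617×10⁻⁵ × 1070 K = 0.092202 eV.
Eᵢ/kT = 0.34381, 1.5293, 2.4728, 3.4489.
Z = Σ gᵢe^(−Eᵢ/kT) = 3·e^(−0.34381) + 2·e^(−1.5293) + 1·e^(−2.4728) + 6·e^(−3.4489) = 2.1272 + 0.43337 + 0.084348 + 0.19068 = 2.8356.
⟨E⟩ = Σ EᵢPᵢ = 0.073496 eV.
S/k_B = ln Z + ⟨E⟩/kT = ln(2.8356) + 0.073496/0.092202 = 1.0423 + 0.79712 = 1.84.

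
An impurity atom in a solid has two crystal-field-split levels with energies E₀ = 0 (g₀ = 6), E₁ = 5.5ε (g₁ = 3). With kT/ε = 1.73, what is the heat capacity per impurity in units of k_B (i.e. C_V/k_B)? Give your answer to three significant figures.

0.202

Eᵢ/kT = 0, 3.1792.
Z = Σ gᵢe^(−Eᵢ/kT) = 6·e^(−0) + 3·e^(−3.1792) = 6.0000 + 0.12486 = 6.1249.
⟨E⟩ = 0.11212 ε, ⟨E²⟩ = 0.61667 ε².
C_V/k_B = (⟨E²⟩ − ⟨E⟩²)/(kT)² = (0.61667 − 0.012571)/2.9929 = 0.202.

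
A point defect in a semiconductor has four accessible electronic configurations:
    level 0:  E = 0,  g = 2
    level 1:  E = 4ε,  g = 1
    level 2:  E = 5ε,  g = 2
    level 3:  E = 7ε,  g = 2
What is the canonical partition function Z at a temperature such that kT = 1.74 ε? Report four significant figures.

Eᵢ/kT = 0, 2.29885, 2.87356, 4.02299.
Z = Σ gᵢe^(−Eᵢ/kT) = 2·e^(−0) + 1·e^(−2.29885) + 2·e^(−2.87356) + 2·e^(−4.02299) = 2.00000 + 0.100374 + 0.112995 + 0.0357987 = 2.24917.

Z = 2.249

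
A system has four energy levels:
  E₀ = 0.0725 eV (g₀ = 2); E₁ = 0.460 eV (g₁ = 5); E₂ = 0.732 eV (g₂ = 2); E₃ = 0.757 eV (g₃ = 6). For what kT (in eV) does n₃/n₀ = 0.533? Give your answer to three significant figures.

0.396 eV

n₃/n₀ = (g₃/g₀) exp[−(E₃−E₀)/kT] = 0.533.
⇒ (E₃−E₀)/kT = ln((6/2)/0.533) = ln(5.6285) = 1.7278.
kT = 0.6845 eV / 1.7278 = 0.396 eV.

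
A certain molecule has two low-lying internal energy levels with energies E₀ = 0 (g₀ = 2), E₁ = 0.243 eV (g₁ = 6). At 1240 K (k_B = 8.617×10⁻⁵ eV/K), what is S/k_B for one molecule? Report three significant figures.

1.50

k_BT = 8.617×10⁻⁵ × 1240 K = 0.10685 eV.
Eᵢ/kT = 0, 2.2742.
Z = Σ gᵢe^(−Eᵢ/kT) = 2·e^(−0) + 6·e^(−2.2742) = 2.0000 + 0.61728 = 2.6173.
⟨E⟩ = Σ EᵢPᵢ = 0.057311 eV.
S/k_B = ln Z + ⟨E⟩/kT = ln(2.6173) + 0.057311/0.10685 = 0.96214 + 0.53637 = 1.50.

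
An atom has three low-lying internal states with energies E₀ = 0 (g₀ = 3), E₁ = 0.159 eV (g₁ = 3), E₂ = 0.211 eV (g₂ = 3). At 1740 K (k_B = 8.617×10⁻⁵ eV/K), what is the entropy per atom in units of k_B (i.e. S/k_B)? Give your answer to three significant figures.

2.01

k_BT = 8.617×10⁻⁵ × 1740 K = 0.14994 eV.
Eᵢ/kT = 0, 1.0604, 1.4072.
Z = Σ gᵢe^(−Eᵢ/kT) = 3·e^(−0) + 3·e^(−1.0604) + 3·e^(−1.4072) = 3.0000 + 1.0390 + 0.73448 = 4.7735.
⟨E⟩ = Σ EᵢPᵢ = 0.067074 eV.
S/k_B = ln Z + ⟨E⟩/kT = ln(4.7735) + 0.067074/0.14994 = 1.5631 + 0.44734 = 2.01.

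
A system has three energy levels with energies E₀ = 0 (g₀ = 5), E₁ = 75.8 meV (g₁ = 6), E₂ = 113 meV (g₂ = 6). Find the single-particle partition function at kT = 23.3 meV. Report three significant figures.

Eᵢ/kT = 0, 3.2532, 4.8498.
Z = Σ gᵢe^(−Eᵢ/kT) = 5·e^(−0) + 6·e^(−3.2532) + 6·e^(−4.8498) = 5.0000 + 0.23190 + 0.046980 = 5.2789.

Z = 5.28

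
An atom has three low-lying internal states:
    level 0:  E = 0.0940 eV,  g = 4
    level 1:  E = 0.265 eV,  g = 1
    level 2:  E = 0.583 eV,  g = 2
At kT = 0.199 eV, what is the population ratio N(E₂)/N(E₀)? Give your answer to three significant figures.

0.0428

n₂/n₀ = (g₂/g₀) exp[−(E₂−E₀)/kT] = (2/4) × exp(−(0.4890 eV)/(0.199 eV)) = (2/4) × exp(-2.4573) = 0.0428.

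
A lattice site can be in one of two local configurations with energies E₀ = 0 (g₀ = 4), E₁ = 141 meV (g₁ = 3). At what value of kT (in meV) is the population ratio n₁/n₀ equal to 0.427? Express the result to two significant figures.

250 meV

n₁/n₀ = (g₁/g₀) exp[−(E₁−E₀)/kT] = 0.427.
⇒ (E₁−E₀)/kT = ln((3/4)/0.427) = ln(1.756) = 0.5630.
kT = 141 meV / 0.5630 = 250 meV.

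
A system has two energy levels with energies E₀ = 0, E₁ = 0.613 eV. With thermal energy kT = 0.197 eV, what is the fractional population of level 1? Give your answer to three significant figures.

0.0426

Eᵢ/kT = 0, 3.1117.
Z = Σ e^(−Eᵢ/kT) = e^(−0) + e^(−3.1117) = 1.0000 + 0.044525 = 1.0445.
P₁ = e^(−E₁/kT) / Z = 0.044525/1.0445 = 0.0426.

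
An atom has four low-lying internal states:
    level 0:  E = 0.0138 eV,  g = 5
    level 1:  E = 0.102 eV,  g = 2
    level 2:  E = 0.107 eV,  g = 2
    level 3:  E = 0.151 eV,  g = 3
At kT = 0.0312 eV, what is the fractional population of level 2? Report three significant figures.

Eᵢ/kT = 0.44231, 3.2692, 3.4295, 4.8397.
Z = Σ gᵢe^(−Eᵢ/kT) = 5·e^(−0.44231) + 2·e^(−3.2692) + 2·e^(−3.4295) + 3·e^(−4.8397) = 3.2128 + 0.076074 + 0.064806 + 0.023728 = 3.3774.
P₂ = g₂ e^(−E₂/kT) / Z = 0.064806/3.3774 = 0.0192.

0.0192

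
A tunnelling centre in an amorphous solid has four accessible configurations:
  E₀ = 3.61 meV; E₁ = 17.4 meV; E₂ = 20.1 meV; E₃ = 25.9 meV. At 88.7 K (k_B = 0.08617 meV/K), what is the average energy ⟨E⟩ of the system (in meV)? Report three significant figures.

k_BT = 0.08617 × 88.7 K = 7.6433 meV.
Eᵢ/kT = 0.47231, 2.2765, 2.6298, 3.3886.
Z = Σ e^(−Eᵢ/kT) = e^(−0.47231) + e^(−2.2765) + e^(−2.6298) + e^(−3.3886) = 0.62356 + 0.10264 + 0.072093 + 0.033756 = 0.83205.
⟨E⟩ = Σ Eᵢ e^(−Eᵢ/kT) / Z = (3.61·0.62356 + 17.4·0.10264 + 20.1·0.072093 + 25.9·0.033756) / 0.83205 = 7.64 meV.

7.64 meV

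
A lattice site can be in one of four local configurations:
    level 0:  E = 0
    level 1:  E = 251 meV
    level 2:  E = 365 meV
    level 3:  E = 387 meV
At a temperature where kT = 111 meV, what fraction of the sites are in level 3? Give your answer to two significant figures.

Eᵢ/kT = 0, 2.261, 3.288, 3.486.
Z = Σ e^(−Eᵢ/kT) = e^(−0) + e^(−2.261) + e^(−3.288) + e^(−3.486) = 1.000 + 0.1042 + 0.03733 + 0.03062 = 1.172.
P₃ = e^(−E₃/kT) / Z = 0.03062/1.172 = 0.026.

0.026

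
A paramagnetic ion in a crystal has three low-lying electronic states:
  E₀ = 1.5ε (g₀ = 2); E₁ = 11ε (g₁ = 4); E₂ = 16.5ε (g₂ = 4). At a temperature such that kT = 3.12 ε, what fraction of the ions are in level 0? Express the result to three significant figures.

0.900

Eᵢ/kT = 0.48077, 3.5256, 5.2885.
Z = Σ gᵢe^(−Eᵢ/kT) = 2·e^(−0.48077) + 4·e^(−3.5256) + 4·e^(−5.2885) = 1.2366 + 0.11774 + 0.020197 = 1.3745.
P₀ = g₀ e^(−E₀/kT) / Z = 1.2366/1.3745 = 0.900.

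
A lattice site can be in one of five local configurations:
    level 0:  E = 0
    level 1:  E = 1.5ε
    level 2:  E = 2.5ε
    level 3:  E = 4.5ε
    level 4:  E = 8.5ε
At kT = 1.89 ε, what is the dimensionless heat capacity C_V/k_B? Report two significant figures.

Eᵢ/kT = 0, 0.7937, 1.323, 2.381, 4.497.
Z = Σ e^(−Eᵢ/kT) = e^(−0) + e^(−0.7937) + e^(−1.323) + e^(−2.381) + e^(−4.497) = 1.000 + 0.4522 + 0.2663 + 0.09246 + 0.01114 = 1.822.
⟨E⟩ = 1.018 ε, ⟨E²⟩ = 2.941 ε².
C_V/k_B = (⟨E²⟩ − ⟨E⟩²)/(kT)² = (2.941 − 1.036)/3.572 = 0.53.

0.53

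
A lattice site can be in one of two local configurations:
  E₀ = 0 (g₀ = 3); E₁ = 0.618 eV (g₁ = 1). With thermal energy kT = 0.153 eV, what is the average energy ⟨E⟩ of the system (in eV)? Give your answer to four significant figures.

0.003607 eV

Eᵢ/kT = 0, 4.03922.
Z = Σ gᵢe^(−Eᵢ/kT) = 3·e^(−0) + 1·e^(−4.03922) = 3.00000 + 0.0176112 = 3.01761.
⟨E⟩ = Σ Eᵢ gᵢe^(−Eᵢ/kT) / Z = (0·3.00000 + 0.618·0.0176112) / 3.01761 = 0.003607 eV.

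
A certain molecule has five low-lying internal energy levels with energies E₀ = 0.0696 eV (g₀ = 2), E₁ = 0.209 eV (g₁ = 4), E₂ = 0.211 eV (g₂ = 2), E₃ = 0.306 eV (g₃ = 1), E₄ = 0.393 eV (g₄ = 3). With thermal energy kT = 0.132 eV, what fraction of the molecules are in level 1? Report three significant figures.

0.309

Eᵢ/kT = 0.52727, 1.5833, 1.5985, 2.3182, 2.9773.
Z = Σ gᵢe^(−Eᵢ/kT) = 2·e^(−0.52727) + 4·e^(−1.5833) + 2·e^(−1.5985) + 1·e^(−2.3182) + 3·e^(−2.9773) = 1.1804 + 0.82119 + 0.40440 + 0.098451 + 0.15279 = 2.6572.
P₁ = g₁ e^(−E₁/kT) / Z = 0.82119/2.6572 = 0.309.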